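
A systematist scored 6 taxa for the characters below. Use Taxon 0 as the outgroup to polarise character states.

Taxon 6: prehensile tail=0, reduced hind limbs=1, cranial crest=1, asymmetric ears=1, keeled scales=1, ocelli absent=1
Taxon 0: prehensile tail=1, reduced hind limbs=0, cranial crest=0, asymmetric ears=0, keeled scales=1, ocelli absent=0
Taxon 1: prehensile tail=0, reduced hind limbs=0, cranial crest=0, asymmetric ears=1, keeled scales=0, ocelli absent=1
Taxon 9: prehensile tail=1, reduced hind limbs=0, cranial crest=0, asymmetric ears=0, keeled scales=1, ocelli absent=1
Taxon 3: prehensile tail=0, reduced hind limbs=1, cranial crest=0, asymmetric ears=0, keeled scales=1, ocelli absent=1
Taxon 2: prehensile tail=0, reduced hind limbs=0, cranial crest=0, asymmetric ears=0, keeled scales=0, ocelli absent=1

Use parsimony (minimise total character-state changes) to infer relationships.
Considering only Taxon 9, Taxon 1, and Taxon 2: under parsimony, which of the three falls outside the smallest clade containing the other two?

Taxon 9

Character polarity is set by the outgroup: the derived state is whichever differs from the outgroup's state, so for prehensile tail, keeled scales the derived state is '0', and for the remaining characters it is '1'.
Only Taxon 1, Taxon 2, Taxon 3, and Taxon 6 show the derived state '0' for prehensile tail, supporting them as a clade.
reduced hind limbs (derived state '1') is shared by Taxon 3 and Taxon 6 — a synapomorphy uniting that clade.
cranial crest (derived state '1') is unique to Taxon 6 (autapomorphy; uninformative for grouping).
asymmetric ears (state '1') occurs in Taxon 1 and Taxon 6 but conflicts with the nesting implied by the other characters — most parsimoniously interpreted as homoplasy.
keeled scales: derived state '0' in Taxon 1 and Taxon 2 only — synapomorphy for {Taxon 1, Taxon 2}.
ocelli absent (derived state '1') is shared by all ingroup taxa — unites the whole ingroup.
Most parsimonious ingroup topology: (((Taxon 2,Taxon 1),(Taxon 3,Taxon 6)),Taxon 9).
Taxon 2 and Taxon 1 share a more recent common ancestor with each other than either does with Taxon 9, so Taxon 9 is the least closely related of the three.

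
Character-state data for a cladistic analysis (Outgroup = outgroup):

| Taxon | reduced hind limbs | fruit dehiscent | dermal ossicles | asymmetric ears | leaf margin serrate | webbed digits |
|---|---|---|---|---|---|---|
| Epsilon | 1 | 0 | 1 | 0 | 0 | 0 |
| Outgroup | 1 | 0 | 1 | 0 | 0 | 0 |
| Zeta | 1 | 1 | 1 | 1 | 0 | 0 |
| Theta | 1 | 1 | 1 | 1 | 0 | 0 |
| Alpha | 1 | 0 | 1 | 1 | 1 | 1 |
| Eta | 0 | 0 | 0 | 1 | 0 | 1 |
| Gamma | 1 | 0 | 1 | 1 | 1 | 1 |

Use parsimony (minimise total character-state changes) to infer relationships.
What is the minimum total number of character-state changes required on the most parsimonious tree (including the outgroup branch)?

Character polarity is set by the outgroup: the derived state is whichever differs from the outgroup's state, so for reduced hind limbs, dermal ossicles the derived state is '0', and for the remaining characters it is '1'.
reduced hind limbs (derived state '0') is unique to Eta (autapomorphy; uninformative for grouping).
fruit dehiscent: derived state '1' in Theta and Zeta only — synapomorphy for {Theta, Zeta}.
dermal ossicles (derived state '0') is unique to Eta (autapomorphy; uninformative for grouping).
asymmetric ears: derived state '1' in Alpha, Eta, Gamma, Theta, and Zeta only — synapomorphy for {Alpha, Eta, Gamma, Theta, Zeta}.
leaf margin serrate: derived state '1' in Alpha and Gamma only — synapomorphy for {Alpha, Gamma}.
Only Alpha, Eta, and Gamma show the derived state '1' for webbed digits, supporting them as a clade.
Most parsimonious ingroup topology: (Epsilon,(((Alpha,Gamma),Eta),(Zeta,Theta))).
Changes per character on this tree: reduced hind limbs: 1; fruit dehiscent: 1; dermal ossicles: 1; asymmetric ears: 1; leaf margin serrate: 1; webbed digits: 1.
Total = 6.

6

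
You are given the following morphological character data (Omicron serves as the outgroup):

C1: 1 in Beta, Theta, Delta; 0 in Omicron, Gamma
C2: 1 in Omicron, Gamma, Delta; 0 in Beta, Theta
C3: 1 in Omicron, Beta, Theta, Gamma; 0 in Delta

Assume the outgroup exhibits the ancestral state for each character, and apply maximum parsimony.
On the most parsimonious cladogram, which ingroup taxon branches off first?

Gamma

Character polarity is set by the outgroup: the derived state is whichever differs from the outgroup's state, so for C2, C3 the derived state is '0', and for the remaining characters it is '1'.
Only Beta, Delta, and Theta show the derived state '1' for C1, supporting them as a clade.
Only Beta and Theta show the derived state '0' for C2, supporting them as a clade.
C3 (derived state '0') is unique to Delta (autapomorphy; uninformative for grouping).
Most parsimonious ingroup topology: (((Beta,Theta),Delta),Gamma).
Gamma is sister to the clade containing all other ingroup taxa, so it is the earliest-diverging (most basal) ingroup lineage.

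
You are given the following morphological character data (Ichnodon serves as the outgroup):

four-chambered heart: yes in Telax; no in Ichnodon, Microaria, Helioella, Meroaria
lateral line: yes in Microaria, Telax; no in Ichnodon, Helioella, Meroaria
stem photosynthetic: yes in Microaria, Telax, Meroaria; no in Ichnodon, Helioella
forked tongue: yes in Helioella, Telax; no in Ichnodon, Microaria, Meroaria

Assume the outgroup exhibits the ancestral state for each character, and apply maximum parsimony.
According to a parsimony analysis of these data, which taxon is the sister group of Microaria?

Telax

The outgroup has state 'no' for every character, so 'yes' is the derived state throughout.
four-chambered heart (derived state 'yes') is unique to Telax (autapomorphy; uninformative for grouping).
lateral line: derived state 'yes' in Microaria and Telax only — synapomorphy for {Microaria, Telax}.
stem photosynthetic: derived state 'yes' in Meroaria, Microaria, and Telax only — synapomorphy for {Meroaria, Microaria, Telax}.
forked tongue (state 'yes') occurs in Helioella and Telax but conflicts with the nesting implied by the other characters — most parsimoniously interpreted as homoplasy.
Most parsimonious ingroup topology: (((Microaria,Telax),Meroaria),Helioella).
Microaria and Telax form a cherry on this tree, so they are sister taxa.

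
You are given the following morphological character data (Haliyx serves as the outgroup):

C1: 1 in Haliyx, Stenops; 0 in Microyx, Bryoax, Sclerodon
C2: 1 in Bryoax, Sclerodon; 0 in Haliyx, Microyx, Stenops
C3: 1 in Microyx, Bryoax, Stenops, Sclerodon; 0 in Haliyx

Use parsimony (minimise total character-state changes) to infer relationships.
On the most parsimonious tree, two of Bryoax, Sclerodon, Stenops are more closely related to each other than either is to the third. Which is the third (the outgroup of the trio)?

Stenops

Character polarity is set by the outgroup: the derived state is whichever differs from the outgroup's state, so for C1 the derived state is '0', and for the remaining characters it is '1'.
Only Bryoax, Microyx, and Sclerodon show the derived state '0' for C1, supporting them as a clade.
C2 (derived state '1') is shared by Bryoax and Sclerodon — a synapomorphy uniting that clade.
All ingroup taxa share the derived state '1' for C3; it defines the ingroup but does not resolve relationships within it.
Most parsimonious ingroup topology: ((Microyx,(Bryoax,Sclerodon)),Stenops).
Sclerodon and Bryoax share a more recent common ancestor with each other than either does with Stenops, so Stenops is the least closely related of the three.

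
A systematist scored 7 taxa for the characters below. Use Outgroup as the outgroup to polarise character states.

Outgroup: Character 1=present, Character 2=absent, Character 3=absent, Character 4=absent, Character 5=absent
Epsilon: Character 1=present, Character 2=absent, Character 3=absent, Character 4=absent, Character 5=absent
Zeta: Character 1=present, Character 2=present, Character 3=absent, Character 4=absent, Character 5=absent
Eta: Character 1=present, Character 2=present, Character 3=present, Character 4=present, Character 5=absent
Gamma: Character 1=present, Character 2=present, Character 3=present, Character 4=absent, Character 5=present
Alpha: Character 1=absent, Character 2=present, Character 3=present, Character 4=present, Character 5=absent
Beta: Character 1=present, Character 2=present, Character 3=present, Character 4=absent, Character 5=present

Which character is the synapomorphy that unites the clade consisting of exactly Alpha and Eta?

Character 4

Character polarity is set by the outgroup: the derived state is whichever differs from the outgroup's state, so for Character 1 the derived state is 'absent', and for the remaining characters it is 'present'.
Character 1 (derived state 'absent') is unique to Alpha (autapomorphy; uninformative for grouping).
Character 2: derived state 'present' in Alpha, Beta, Eta, Gamma, and Zeta only — synapomorphy for {Alpha, Beta, Eta, Gamma, Zeta}.
Character 3: derived state 'present' in Alpha, Beta, Eta, and Gamma only — synapomorphy for {Alpha, Beta, Eta, Gamma}.
Character 4 (derived state 'present') is shared by Alpha and Eta — a synapomorphy uniting that clade.
Only Beta and Gamma show the derived state 'present' for Character 5, supporting them as a clade.
Most parsimonious ingroup topology: (Epsilon,(Zeta,((Eta,Alpha),(Gamma,Beta)))).
The clade {Alpha, Eta} is supported by Character 4: its derived state 'present' occurs in exactly those taxa and in no other taxon (including the outgroup).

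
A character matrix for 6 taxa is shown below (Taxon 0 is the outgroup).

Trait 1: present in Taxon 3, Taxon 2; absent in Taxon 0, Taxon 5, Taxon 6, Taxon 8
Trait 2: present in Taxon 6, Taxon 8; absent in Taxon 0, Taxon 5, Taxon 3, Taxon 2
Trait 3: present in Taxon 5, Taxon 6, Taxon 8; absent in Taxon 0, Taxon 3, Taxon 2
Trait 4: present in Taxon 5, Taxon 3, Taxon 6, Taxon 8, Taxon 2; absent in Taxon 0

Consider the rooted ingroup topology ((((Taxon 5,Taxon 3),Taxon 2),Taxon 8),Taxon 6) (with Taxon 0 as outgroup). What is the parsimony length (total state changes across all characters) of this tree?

Map each character onto ((((Taxon 5,Taxon 3),Taxon 2),Taxon 8),Taxon 6) (rooted by Taxon 0) and count the minimum state changes it requires (Fitch parsimony):
Trait 1: 2; Trait 2: 2; Trait 3: 3; Trait 4: 1.
Total tree length = 8.

8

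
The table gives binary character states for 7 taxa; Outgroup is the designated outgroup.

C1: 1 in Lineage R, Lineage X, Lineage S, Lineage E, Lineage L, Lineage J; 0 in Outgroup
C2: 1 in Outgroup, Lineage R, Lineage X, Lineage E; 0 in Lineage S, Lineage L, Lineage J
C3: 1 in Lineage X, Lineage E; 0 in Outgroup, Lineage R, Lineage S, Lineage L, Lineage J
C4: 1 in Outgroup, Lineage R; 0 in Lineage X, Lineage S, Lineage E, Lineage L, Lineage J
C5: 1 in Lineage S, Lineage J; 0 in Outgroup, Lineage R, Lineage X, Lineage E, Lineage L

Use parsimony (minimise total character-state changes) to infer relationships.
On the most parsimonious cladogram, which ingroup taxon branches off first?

Character polarity is set by the outgroup: the derived state is whichever differs from the outgroup's state, so for C2, C4 the derived state is '0', and for the remaining characters it is '1'.
All ingroup taxa share the derived state '1' for C1; it defines the ingroup but does not resolve relationships within it.
C2: derived state '0' in Lineage J, Lineage L, and Lineage S only — synapomorphy for {Lineage J, Lineage L, Lineage S}.
C3: derived state '1' in Lineage E and Lineage X only — synapomorphy for {Lineage E, Lineage X}.
Only Lineage E, Lineage J, Lineage L, Lineage S, and Lineage X show the derived state '0' for C4, supporting them as a clade.
C5: derived state '1' in Lineage J and Lineage S only — synapomorphy for {Lineage J, Lineage S}.
Most parsimonious ingroup topology: (Lineage R,((Lineage X,Lineage E),((Lineage S,Lineage J),Lineage L))).
Lineage R is sister to the clade containing all other ingroup taxa, so it is the earliest-diverging (most basal) ingroup lineage.

Lineage R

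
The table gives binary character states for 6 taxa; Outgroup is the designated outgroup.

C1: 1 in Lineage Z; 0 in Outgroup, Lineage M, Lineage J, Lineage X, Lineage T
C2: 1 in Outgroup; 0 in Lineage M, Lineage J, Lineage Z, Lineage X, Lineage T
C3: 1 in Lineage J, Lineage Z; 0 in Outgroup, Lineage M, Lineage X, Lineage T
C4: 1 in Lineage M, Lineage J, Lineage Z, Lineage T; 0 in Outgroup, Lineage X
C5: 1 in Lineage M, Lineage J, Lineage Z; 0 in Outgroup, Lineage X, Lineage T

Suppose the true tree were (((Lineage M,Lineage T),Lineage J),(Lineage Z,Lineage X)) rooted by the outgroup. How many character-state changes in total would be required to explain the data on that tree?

9

Map each character onto (((Lineage M,Lineage T),Lineage J),(Lineage Z,Lineage X)) (rooted by Outgroup) and count the minimum state changes it requires (Fitch parsimony):
C1: 1; C2: 1; C3: 2; C4: 2; C5: 3.
Total tree length = 9.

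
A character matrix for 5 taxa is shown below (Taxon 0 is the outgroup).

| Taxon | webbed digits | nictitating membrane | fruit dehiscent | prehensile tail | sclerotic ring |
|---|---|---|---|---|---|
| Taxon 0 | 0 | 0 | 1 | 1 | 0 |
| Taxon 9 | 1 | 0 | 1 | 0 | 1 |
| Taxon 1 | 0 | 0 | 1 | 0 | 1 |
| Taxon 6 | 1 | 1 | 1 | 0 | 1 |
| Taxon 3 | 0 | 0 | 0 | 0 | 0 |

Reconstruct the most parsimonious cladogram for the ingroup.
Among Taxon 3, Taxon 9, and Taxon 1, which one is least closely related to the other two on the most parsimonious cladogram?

Character polarity is set by the outgroup: the derived state is whichever differs from the outgroup's state, so for fruit dehiscent, prehensile tail the derived state is '0', and for the remaining characters it is '1'.
webbed digits (derived state '1') is shared by Taxon 6 and Taxon 9 — a synapomorphy uniting that clade.
nictitating membrane: derived state '1' in Taxon 6 only — an autapomorphy, so it tells us nothing about relationships among taxa.
fruit dehiscent: derived state '0' in Taxon 3 only — an autapomorphy, so it tells us nothing about relationships among taxa.
prehensile tail (derived state '0') is shared by all ingroup taxa — unites the whole ingroup.
sclerotic ring: derived state '1' in Taxon 1, Taxon 6, and Taxon 9 only — synapomorphy for {Taxon 1, Taxon 6, Taxon 9}.
Most parsimonious ingroup topology: (((Taxon 9,Taxon 6),Taxon 1),Taxon 3).
Taxon 9 and Taxon 1 share a more recent common ancestor with each other than either does with Taxon 3, so Taxon 3 is the least closely related of the three.

Taxon 3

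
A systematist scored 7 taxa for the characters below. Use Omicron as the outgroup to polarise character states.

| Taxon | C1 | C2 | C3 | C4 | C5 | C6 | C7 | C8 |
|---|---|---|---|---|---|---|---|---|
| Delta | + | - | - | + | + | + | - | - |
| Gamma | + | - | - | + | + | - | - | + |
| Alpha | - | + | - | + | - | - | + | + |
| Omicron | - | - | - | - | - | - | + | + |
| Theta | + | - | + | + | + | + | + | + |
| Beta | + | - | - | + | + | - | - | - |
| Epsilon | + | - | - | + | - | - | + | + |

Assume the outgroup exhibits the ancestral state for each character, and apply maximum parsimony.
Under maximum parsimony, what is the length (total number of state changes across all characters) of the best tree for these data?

Character polarity is set by the outgroup: the derived state is whichever differs from the outgroup's state, so for C7, C8 the derived state is '-', and for the remaining characters it is '+'.
C1 (derived state '+') is shared by Beta, Delta, Epsilon, Gamma, and Theta — a synapomorphy uniting that clade.
C2 (derived state '+') is unique to Alpha (autapomorphy; uninformative for grouping).
C3 (derived state '+') is unique to Theta (autapomorphy; uninformative for grouping).
All ingroup taxa share the derived state '+' for C4; it defines the ingroup but does not resolve relationships within it.
Only Beta, Delta, Gamma, and Theta show the derived state '+' for C5, supporting them as a clade.
C6 groups Delta and Theta, which is incompatible with the clades supported by the remaining characters; treating it as convergent (homoplasy) costs fewer steps than any alternative tree.
C7 (derived state '-') is shared by Beta, Delta, and Gamma — a synapomorphy uniting that clade.
C8: derived state '-' in Beta and Delta only — synapomorphy for {Beta, Delta}.
Most parsimonious ingroup topology: (((Theta,((Beta,Delta),Gamma)),Epsilon),Alpha).
Changes per character on this tree: C1: 1; C2: 1; C3: 1; C4: 1; C5: 1; C6: 2; C7: 1; C8: 1.
Total = 9.

9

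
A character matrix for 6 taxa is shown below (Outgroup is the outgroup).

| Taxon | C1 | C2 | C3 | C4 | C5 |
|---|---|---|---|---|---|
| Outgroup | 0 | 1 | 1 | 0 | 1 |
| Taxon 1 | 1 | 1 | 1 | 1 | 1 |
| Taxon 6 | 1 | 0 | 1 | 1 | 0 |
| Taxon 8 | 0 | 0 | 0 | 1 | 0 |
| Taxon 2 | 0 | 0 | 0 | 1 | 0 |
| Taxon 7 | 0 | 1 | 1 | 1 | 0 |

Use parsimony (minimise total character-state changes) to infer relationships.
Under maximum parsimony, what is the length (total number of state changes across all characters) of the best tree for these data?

6

Character polarity is set by the outgroup: the derived state is whichever differs from the outgroup's state, so for C2, C3, C5 the derived state is '0', and for the remaining characters it is '1'.
C1 groups Taxon 1 and Taxon 6, which is incompatible with the clades supported by the remaining characters; treating it as convergent (homoplasy) costs fewer steps than any alternative tree.
C2 (derived state '0') is shared by Taxon 2, Taxon 6, and Taxon 8 — a synapomorphy uniting that clade.
Only Taxon 2 and Taxon 8 show the derived state '0' for C3, supporting them as a clade.
C4 (derived state '1') is shared by all ingroup taxa — unites the whole ingroup.
Only Taxon 2, Taxon 6, Taxon 7, and Taxon 8 show the derived state '0' for C5, supporting them as a clade.
Most parsimonious ingroup topology: (Taxon 1,((Taxon 6,(Taxon 8,Taxon 2)),Taxon 7)).
Changes per character on this tree: C1: 2; C2: 1; C3: 1; C4: 1; C5: 1.
Total = 6.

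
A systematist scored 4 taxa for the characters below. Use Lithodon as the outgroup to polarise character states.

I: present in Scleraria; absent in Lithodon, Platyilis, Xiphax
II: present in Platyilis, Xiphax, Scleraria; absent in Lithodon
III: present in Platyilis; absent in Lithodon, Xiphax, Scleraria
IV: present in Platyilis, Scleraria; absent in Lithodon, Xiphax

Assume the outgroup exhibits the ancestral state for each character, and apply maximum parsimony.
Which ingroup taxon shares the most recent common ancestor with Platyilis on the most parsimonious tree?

Scleraria

The outgroup has state 'absent' for every character, so 'present' is the derived state throughout.
I (derived state 'present') is unique to Scleraria (autapomorphy; uninformative for grouping).
All ingroup taxa share the derived state 'present' for II; it defines the ingroup but does not resolve relationships within it.
III (derived state 'present') is unique to Platyilis (autapomorphy; uninformative for grouping).
IV (derived state 'present') is shared by Platyilis and Scleraria — a synapomorphy uniting that clade.
Most parsimonious ingroup topology: ((Platyilis,Scleraria),Xiphax).
Platyilis and Scleraria form a cherry on this tree, so they are sister taxa.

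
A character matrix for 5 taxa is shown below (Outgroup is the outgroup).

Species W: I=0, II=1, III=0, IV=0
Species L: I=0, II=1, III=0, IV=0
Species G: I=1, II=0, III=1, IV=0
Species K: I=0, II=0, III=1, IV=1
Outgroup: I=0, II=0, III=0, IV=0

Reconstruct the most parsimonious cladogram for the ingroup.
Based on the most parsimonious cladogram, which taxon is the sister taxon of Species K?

Species G

The outgroup has state '0' for every character, so '1' is the derived state throughout.
I: derived state '1' in Species G only — an autapomorphy, so it tells us nothing about relationships among taxa.
II (derived state '1') is shared by Species L and Species W — a synapomorphy uniting that clade.
III (derived state '1') is shared by Species G and Species K — a synapomorphy uniting that clade.
IV: derived state '1' in Species K only — an autapomorphy, so it tells us nothing about relationships among taxa.
Most parsimonious ingroup topology: ((Species G,Species K),(Species L,Species W)).
Species K and Species G form a cherry on this tree, so they are sister taxa.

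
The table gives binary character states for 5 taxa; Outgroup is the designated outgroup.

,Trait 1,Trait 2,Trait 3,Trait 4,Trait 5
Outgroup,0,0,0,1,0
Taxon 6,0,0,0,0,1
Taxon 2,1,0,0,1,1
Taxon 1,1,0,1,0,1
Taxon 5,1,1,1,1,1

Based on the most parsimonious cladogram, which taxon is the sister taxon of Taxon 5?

Taxon 1

Character polarity is set by the outgroup: the derived state is whichever differs from the outgroup's state, so for Trait 4 the derived state is '0', and for the remaining characters it is '1'.
Trait 1 (derived state '1') is shared by Taxon 1, Taxon 2, and Taxon 5 — a synapomorphy uniting that clade.
Trait 2 (derived state '1') is unique to Taxon 5 (autapomorphy; uninformative for grouping).
Trait 3 (derived state '1') is shared by Taxon 1 and Taxon 5 — a synapomorphy uniting that clade.
Trait 4 groups Taxon 1 and Taxon 6, which is incompatible with the clades supported by the remaining characters; treating it as convergent (homoplasy) costs fewer steps than any alternative tree.
All ingroup taxa share the derived state '1' for Trait 5; it defines the ingroup but does not resolve relationships within it.
Most parsimonious ingroup topology: (Taxon 6,(Taxon 2,(Taxon 1,Taxon 5))).
Taxon 5 and Taxon 1 form a cherry on this tree, so they are sister taxa.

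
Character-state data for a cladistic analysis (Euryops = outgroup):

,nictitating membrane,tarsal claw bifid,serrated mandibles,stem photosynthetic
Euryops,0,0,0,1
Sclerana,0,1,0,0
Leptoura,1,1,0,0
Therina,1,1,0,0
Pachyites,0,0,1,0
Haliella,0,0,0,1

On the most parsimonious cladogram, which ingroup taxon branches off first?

Haliella

Character polarity is set by the outgroup: the derived state is whichever differs from the outgroup's state, so for stem photosynthetic the derived state is '0', and for the remaining characters it is '1'.
Only Leptoura and Therina show the derived state '1' for nictitating membrane, supporting them as a clade.
tarsal claw bifid (derived state '1') is shared by Leptoura, Sclerana, and Therina — a synapomorphy uniting that clade.
serrated mandibles: derived state '1' in Pachyites only — an autapomorphy, so it tells us nothing about relationships among taxa.
stem photosynthetic: derived state '0' in Leptoura, Pachyites, Sclerana, and Therina only — synapomorphy for {Leptoura, Pachyites, Sclerana, Therina}.
Most parsimonious ingroup topology: (((Sclerana,(Leptoura,Therina)),Pachyites),Haliella).
Haliella is sister to the clade containing all other ingroup taxa, so it is the earliest-diverging (most basal) ingroup lineage.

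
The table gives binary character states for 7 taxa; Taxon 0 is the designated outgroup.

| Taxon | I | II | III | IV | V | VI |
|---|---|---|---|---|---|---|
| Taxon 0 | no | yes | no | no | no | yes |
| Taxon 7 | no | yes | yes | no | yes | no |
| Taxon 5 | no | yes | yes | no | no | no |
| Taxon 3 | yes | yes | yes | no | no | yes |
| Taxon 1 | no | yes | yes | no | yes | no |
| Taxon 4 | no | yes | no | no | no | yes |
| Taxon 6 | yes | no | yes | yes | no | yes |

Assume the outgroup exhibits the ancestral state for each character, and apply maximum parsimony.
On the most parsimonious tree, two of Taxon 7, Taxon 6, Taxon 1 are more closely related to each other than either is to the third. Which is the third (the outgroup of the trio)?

Character polarity is set by the outgroup: the derived state is whichever differs from the outgroup's state, so for II, VI the derived state is 'no', and for the remaining characters it is 'yes'.
Only Taxon 3 and Taxon 6 show the derived state 'yes' for I, supporting them as a clade.
II: derived state 'no' in Taxon 6 only — an autapomorphy, so it tells us nothing about relationships among taxa.
III: derived state 'yes' in Taxon 1, Taxon 3, Taxon 5, Taxon 6, and Taxon 7 only — synapomorphy for {Taxon 1, Taxon 3, Taxon 5, Taxon 6, Taxon 7}.
IV (derived state 'yes') is unique to Taxon 6 (autapomorphy; uninformative for grouping).
Only Taxon 1 and Taxon 7 show the derived state 'yes' for V, supporting them as a clade.
Only Taxon 1, Taxon 5, and Taxon 7 show the derived state 'no' for VI, supporting them as a clade.
Most parsimonious ingroup topology: ((((Taxon 7,Taxon 1),Taxon 5),(Taxon 3,Taxon 6)),Taxon 4).
Taxon 1 and Taxon 7 share a more recent common ancestor with each other than either does with Taxon 6, so Taxon 6 is the least closely related of the three.

Taxon 6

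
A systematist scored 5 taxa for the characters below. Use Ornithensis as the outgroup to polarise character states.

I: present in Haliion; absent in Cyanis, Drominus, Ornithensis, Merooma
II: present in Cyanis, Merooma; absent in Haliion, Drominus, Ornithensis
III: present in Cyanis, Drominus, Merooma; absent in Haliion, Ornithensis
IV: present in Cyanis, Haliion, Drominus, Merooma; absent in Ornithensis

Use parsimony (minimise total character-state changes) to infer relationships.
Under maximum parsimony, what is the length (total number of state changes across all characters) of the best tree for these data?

The outgroup has state 'absent' for every character, so 'present' is the derived state throughout.
I (derived state 'present') is unique to Haliion (autapomorphy; uninformative for grouping).
Only Cyanis and Merooma show the derived state 'present' for II, supporting them as a clade.
III (derived state 'present') is shared by Cyanis, Drominus, and Merooma — a synapomorphy uniting that clade.
IV (derived state 'present') is shared by all ingroup taxa — unites the whole ingroup.
Most parsimonious ingroup topology: (((Merooma,Cyanis),Drominus),Haliion).
Changes per character on this tree: I: 1; II: 1; III: 1; IV: 1.
Total = 4.

4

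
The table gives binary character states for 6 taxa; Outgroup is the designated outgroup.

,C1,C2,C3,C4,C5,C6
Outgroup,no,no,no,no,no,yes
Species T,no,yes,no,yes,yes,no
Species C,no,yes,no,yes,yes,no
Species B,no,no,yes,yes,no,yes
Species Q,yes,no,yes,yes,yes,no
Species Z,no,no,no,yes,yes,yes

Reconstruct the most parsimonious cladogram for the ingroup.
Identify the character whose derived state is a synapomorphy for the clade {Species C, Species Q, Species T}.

Character polarity is set by the outgroup: the derived state is whichever differs from the outgroup's state, so for C6 the derived state is 'no', and for the remaining characters it is 'yes'.
C1 (derived state 'yes') is unique to Species Q (autapomorphy; uninformative for grouping).
C2 (derived state 'yes') is shared by Species C and Species T — a synapomorphy uniting that clade.
C3 (state 'yes') occurs in Species B and Species Q but conflicts with the nesting implied by the other characters — most parsimoniously interpreted as homoplasy.
All ingroup taxa share the derived state 'yes' for C4; it defines the ingroup but does not resolve relationships within it.
Only Species C, Species Q, Species T, and Species Z show the derived state 'yes' for C5, supporting them as a clade.
C6 (derived state 'no') is shared by Species C, Species Q, and Species T — a synapomorphy uniting that clade.
Most parsimonious ingroup topology: ((((Species T,Species C),Species Q),Species Z),Species B).
The clade {Species C, Species Q, Species T} is supported by C6: its derived state 'no' occurs in exactly those taxa and in no other taxon (including the outgroup).

C6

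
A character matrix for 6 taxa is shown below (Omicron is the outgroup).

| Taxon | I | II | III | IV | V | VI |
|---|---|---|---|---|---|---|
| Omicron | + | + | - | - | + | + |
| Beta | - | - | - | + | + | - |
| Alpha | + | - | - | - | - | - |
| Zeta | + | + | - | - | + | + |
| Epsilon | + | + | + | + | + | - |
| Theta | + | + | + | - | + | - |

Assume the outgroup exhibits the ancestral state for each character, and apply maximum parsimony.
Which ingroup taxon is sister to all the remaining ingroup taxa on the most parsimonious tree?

Character polarity is set by the outgroup: the derived state is whichever differs from the outgroup's state, so for I, II, V, VI the derived state is '-', and for the remaining characters it is '+'.
I (derived state '-') is unique to Beta (autapomorphy; uninformative for grouping).
II: derived state '-' in Alpha and Beta only — synapomorphy for {Alpha, Beta}.
III: derived state '+' in Epsilon and Theta only — synapomorphy for {Epsilon, Theta}.
IV (state '+') occurs in Beta and Epsilon but conflicts with the nesting implied by the other characters — most parsimoniously interpreted as homoplasy.
V: derived state '-' in Alpha only — an autapomorphy, so it tells us nothing about relationships among taxa.
Only Alpha, Beta, Epsilon, and Theta show the derived state '-' for VI, supporting them as a clade.
Most parsimonious ingroup topology: (((Beta,Alpha),(Epsilon,Theta)),Zeta).
Zeta is sister to the clade containing all other ingroup taxa, so it is the earliest-diverging (most basal) ingroup lineage.

Zeta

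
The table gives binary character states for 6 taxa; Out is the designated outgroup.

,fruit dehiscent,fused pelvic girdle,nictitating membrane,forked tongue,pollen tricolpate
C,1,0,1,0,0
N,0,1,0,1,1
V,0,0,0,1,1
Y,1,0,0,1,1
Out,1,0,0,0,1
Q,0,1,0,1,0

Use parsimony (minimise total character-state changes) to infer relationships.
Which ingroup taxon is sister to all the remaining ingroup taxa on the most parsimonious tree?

C

Character polarity is set by the outgroup: the derived state is whichever differs from the outgroup's state, so for fruit dehiscent, pollen tricolpate the derived state is '0', and for the remaining characters it is '1'.
fruit dehiscent: derived state '0' in N, Q, and V only — synapomorphy for {N, Q, V}.
fused pelvic girdle: derived state '1' in N and Q only — synapomorphy for {N, Q}.
nictitating membrane: derived state '1' in C only — an autapomorphy, so it tells us nothing about relationships among taxa.
Only N, Q, V, and Y show the derived state '1' for forked tongue, supporting them as a clade.
pollen tricolpate groups C and Q, which is incompatible with the clades supported by the remaining characters; treating it as convergent (homoplasy) costs fewer steps than any alternative tree.
Most parsimonious ingroup topology: (C,(Y,(V,(Q,N)))).
C is sister to the clade containing all other ingroup taxa, so it is the earliest-diverging (most basal) ingroup lineage.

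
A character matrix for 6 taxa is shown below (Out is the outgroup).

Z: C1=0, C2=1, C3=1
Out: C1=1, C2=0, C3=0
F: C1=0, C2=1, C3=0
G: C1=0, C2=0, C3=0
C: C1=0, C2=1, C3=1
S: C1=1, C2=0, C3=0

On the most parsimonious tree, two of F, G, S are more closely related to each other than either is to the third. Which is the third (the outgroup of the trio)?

Character polarity is set by the outgroup: the derived state is whichever differs from the outgroup's state, so for C1 the derived state is '0', and for the remaining characters it is '1'.
C1: derived state '0' in C, F, G, and Z only — synapomorphy for {C, F, G, Z}.
C2: derived state '1' in C, F, and Z only — synapomorphy for {C, F, Z}.
C3 (derived state '1') is shared by C and Z — a synapomorphy uniting that clade.
Most parsimonious ingroup topology: ((((C,Z),F),G),S).
G and F share a more recent common ancestor with each other than either does with S, so S is the least closely related of the three.

S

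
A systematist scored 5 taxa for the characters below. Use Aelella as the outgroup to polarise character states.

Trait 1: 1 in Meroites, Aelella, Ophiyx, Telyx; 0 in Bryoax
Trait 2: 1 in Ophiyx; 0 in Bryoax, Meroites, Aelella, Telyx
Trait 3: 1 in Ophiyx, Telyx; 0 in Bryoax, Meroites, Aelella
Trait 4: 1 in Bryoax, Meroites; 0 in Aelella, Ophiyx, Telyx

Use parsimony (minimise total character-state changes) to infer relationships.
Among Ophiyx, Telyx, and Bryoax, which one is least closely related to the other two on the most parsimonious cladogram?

Bryoax

Character polarity is set by the outgroup: the derived state is whichever differs from the outgroup's state, so for Trait 1 the derived state is '0', and for the remaining characters it is '1'.
Trait 1: derived state '0' in Bryoax only — an autapomorphy, so it tells us nothing about relationships among taxa.
Trait 2 (derived state '1') is unique to Ophiyx (autapomorphy; uninformative for grouping).
Trait 3: derived state '1' in Ophiyx and Telyx only — synapomorphy for {Ophiyx, Telyx}.
Only Bryoax and Meroites show the derived state '1' for Trait 4, supporting them as a clade.
Most parsimonious ingroup topology: ((Meroites,Bryoax),(Telyx,Ophiyx)).
Ophiyx and Telyx share a more recent common ancestor with each other than either does with Bryoax, so Bryoax is the least closely related of the three.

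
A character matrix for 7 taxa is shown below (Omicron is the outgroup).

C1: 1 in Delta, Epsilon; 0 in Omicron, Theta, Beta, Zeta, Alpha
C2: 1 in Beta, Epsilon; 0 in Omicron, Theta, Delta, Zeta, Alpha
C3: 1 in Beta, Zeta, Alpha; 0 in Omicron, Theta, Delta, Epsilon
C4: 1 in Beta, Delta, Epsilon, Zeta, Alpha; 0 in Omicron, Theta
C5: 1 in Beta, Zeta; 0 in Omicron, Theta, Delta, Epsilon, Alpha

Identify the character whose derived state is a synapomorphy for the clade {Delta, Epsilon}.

The outgroup has state '0' for every character, so '1' is the derived state throughout.
C1 (derived state '1') is shared by Delta and Epsilon — a synapomorphy uniting that clade.
C2 groups Beta and Epsilon, which is incompatible with the clades supported by the remaining characters; treating it as convergent (homoplasy) costs fewer steps than any alternative tree.
C3: derived state '1' in Alpha, Beta, and Zeta only — synapomorphy for {Alpha, Beta, Zeta}.
C4 (derived state '1') is shared by Alpha, Beta, Delta, Epsilon, and Zeta — a synapomorphy uniting that clade.
C5 (derived state '1') is shared by Beta and Zeta — a synapomorphy uniting that clade.
Most parsimonious ingroup topology: (Theta,(((Beta,Zeta),Alpha),(Delta,Epsilon))).
The clade {Delta, Epsilon} is supported by C1: its derived state '1' occurs in exactly those taxa and in no other taxon (including the outgroup).

C1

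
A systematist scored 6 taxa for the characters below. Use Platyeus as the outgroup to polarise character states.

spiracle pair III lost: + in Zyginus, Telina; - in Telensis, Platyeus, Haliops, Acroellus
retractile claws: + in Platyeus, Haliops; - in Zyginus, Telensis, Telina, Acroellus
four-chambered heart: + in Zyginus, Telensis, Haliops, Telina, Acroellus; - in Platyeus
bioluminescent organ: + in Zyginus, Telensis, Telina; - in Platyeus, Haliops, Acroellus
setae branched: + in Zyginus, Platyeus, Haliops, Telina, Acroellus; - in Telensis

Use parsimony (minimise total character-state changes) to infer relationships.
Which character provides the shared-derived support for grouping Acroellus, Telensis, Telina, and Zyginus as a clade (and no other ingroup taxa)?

retractile claws

Character polarity is set by the outgroup: the derived state is whichever differs from the outgroup's state, so for retractile claws, setae branched the derived state is '-', and for the remaining characters it is '+'.
Only Telina and Zyginus show the derived state '+' for spiracle pair III lost, supporting them as a clade.
retractile claws (derived state '-') is shared by Acroellus, Telensis, Telina, and Zyginus — a synapomorphy uniting that clade.
All ingroup taxa share the derived state '+' for four-chambered heart; it defines the ingroup but does not resolve relationships within it.
bioluminescent organ: derived state '+' in Telensis, Telina, and Zyginus only — synapomorphy for {Telensis, Telina, Zyginus}.
setae branched: derived state '-' in Telensis only — an autapomorphy, so it tells us nothing about relationships among taxa.
Most parsimonious ingroup topology: (((Telensis,(Zyginus,Telina)),Acroellus),Haliops).
The clade {Acroellus, Telensis, Telina, Zyginus} is supported by retractile claws: its derived state '-' occurs in exactly those taxa and in no other taxon (including the outgroup).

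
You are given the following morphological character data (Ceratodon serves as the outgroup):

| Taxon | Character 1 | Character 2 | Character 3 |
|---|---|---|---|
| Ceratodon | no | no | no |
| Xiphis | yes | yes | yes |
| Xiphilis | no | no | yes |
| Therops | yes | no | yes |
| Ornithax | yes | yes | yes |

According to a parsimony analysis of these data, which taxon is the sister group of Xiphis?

Ornithax

The outgroup has state 'no' for every character, so 'yes' is the derived state throughout.
Only Ornithax, Therops, and Xiphis show the derived state 'yes' for Character 1, supporting them as a clade.
Character 2 (derived state 'yes') is shared by Ornithax and Xiphis — a synapomorphy uniting that clade.
All ingroup taxa share the derived state 'yes' for Character 3; it defines the ingroup but does not resolve relationships within it.
Most parsimonious ingroup topology: (((Xiphis,Ornithax),Therops),Xiphilis).
Xiphis and Ornithax form a cherry on this tree, so they are sister taxa.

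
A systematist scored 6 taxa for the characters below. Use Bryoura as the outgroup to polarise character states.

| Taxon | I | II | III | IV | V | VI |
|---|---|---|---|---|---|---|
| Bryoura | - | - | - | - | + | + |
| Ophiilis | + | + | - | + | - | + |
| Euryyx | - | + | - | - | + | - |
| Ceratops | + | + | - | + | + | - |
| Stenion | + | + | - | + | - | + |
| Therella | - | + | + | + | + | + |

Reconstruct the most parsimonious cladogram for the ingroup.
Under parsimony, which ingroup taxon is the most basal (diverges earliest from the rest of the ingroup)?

Character polarity is set by the outgroup: the derived state is whichever differs from the outgroup's state, so for V, VI the derived state is '-', and for the remaining characters it is '+'.
Only Ceratops, Ophiilis, and Stenion show the derived state '+' for I, supporting them as a clade.
All ingroup taxa share the derived state '+' for II; it defines the ingroup but does not resolve relationships within it.
III: derived state '+' in Therella only — an autapomorphy, so it tells us nothing about relationships among taxa.
IV (derived state '+') is shared by Ceratops, Ophiilis, Stenion, and Therella — a synapomorphy uniting that clade.
V (derived state '-') is shared by Ophiilis and Stenion — a synapomorphy uniting that clade.
VI (state '-') occurs in Ceratops and Euryyx but conflicts with the nesting implied by the other characters — most parsimoniously interpreted as homoplasy.
Most parsimonious ingroup topology: ((((Ophiilis,Stenion),Ceratops),Therella),Euryyx).
Euryyx is sister to the clade containing all other ingroup taxa, so it is the earliest-diverging (most basal) ingroup lineage.

Euryyx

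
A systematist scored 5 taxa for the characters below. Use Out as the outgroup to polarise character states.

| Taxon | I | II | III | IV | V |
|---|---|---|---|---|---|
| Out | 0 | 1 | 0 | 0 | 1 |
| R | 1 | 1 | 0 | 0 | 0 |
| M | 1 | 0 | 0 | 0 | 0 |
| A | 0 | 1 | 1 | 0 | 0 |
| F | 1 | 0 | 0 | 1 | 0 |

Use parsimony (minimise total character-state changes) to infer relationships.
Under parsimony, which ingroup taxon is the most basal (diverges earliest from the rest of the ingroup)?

Character polarity is set by the outgroup: the derived state is whichever differs from the outgroup's state, so for II, V the derived state is '0', and for the remaining characters it is '1'.
Only F, M, and R show the derived state '1' for I, supporting them as a clade.
Only F and M show the derived state '0' for II, supporting them as a clade.
III: derived state '1' in A only — an autapomorphy, so it tells us nothing about relationships among taxa.
IV: derived state '1' in F only — an autapomorphy, so it tells us nothing about relationships among taxa.
V (derived state '0') is shared by all ingroup taxa — unites the whole ingroup.
Most parsimonious ingroup topology: ((R,(M,F)),A).
A is sister to the clade containing all other ingroup taxa, so it is the earliest-diverging (most basal) ingroup lineage.

A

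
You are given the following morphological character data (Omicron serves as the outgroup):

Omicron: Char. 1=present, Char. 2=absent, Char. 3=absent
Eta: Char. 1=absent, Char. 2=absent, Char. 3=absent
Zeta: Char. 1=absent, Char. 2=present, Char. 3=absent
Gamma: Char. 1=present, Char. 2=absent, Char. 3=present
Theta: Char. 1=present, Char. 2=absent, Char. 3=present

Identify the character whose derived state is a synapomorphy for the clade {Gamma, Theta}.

Char. 3

Character polarity is set by the outgroup: the derived state is whichever differs from the outgroup's state, so for Char. 1 the derived state is 'absent', and for the remaining characters it is 'present'.
Char. 1: derived state 'absent' in Eta and Zeta only — synapomorphy for {Eta, Zeta}.
Char. 2: derived state 'present' in Zeta only — an autapomorphy, so it tells us nothing about relationships among taxa.
Char. 3 (derived state 'present') is shared by Gamma and Theta — a synapomorphy uniting that clade.
Most parsimonious ingroup topology: ((Eta,Zeta),(Gamma,Theta)).
The clade {Gamma, Theta} is supported by Char. 3: its derived state 'present' occurs in exactly those taxa and in no other taxon (including the outgroup).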